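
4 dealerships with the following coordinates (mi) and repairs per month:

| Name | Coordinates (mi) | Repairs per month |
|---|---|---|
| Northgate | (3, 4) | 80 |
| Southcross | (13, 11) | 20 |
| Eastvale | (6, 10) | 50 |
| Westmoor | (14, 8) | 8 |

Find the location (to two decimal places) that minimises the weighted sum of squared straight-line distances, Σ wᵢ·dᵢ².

The minimiser of Σwᵢ‖p−pᵢ‖² is the weighted centroid p* = (Σwᵢpᵢ)/(Σwᵢ).
Σwᵢ = 158.
Σwᵢxᵢ = 80·3 + 20·13 + 50·6 + 8·14 = 912.
Σwᵢyᵢ = 80·4 + 20·11 + 50·10 + 8·8 = 1104.
x* = 912/158 = 5.77, y* = 1104/158 = 6.99.

(5.77, 6.99)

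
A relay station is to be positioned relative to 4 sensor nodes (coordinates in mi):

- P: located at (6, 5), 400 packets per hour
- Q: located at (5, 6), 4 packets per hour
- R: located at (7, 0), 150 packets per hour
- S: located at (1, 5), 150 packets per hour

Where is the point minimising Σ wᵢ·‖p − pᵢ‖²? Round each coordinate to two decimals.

The minimiser of Σwᵢ‖p−pᵢ‖² is the weighted centroid p* = (Σwᵢpᵢ)/(Σwᵢ).
Σwᵢ = 704.
Σwᵢxᵢ = 400·6 + 4·5 + 150·7 + 150·1 = 3620.
Σwᵢyᵢ = 400·5 + 4·6 + 150·0 + 150·5 = 2774.
x* = 3620/704 = 5.14, y* = 2774/704 = 3.94.

(5.14, 3.94)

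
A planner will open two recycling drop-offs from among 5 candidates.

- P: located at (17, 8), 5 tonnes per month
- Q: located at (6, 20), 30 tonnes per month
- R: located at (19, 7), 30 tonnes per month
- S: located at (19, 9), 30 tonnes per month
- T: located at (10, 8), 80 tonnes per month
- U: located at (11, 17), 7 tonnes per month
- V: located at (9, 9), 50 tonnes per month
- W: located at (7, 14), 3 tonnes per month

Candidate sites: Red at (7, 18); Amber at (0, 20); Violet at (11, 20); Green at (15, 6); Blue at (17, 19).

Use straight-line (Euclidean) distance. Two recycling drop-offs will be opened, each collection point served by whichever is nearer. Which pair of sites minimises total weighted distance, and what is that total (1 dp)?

Evaluate every pair (each demand assigned to the nearer of the two):
  {Red, Green}: total = 1162.0
  {Violet, Green}: total = 1246.7
  {Amber, Green}: total = 1341.5
  {Green, Blue}: total = 1463.2
  {Red, Blue}: total = 2130.1
  {Red, Violet}: total = 2329.3
  {Red, Amber}: total = 2413.2
  {Violet, Blue}: total = 2440.9
  {Amber, Violet}: total = 2648.0
  {Amber, Blue}: total = 2661.2
Best pair: {Red, Green} with total 1162.0.

{Red, Green}, total 1162.0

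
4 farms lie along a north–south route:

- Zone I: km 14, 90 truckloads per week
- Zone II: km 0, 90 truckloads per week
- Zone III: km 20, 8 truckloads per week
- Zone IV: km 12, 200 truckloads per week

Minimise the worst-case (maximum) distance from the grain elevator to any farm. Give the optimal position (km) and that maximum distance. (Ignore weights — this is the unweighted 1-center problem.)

The 1-center on a line is the midpoint of the two extreme points: leftmost at 0, rightmost at 20.
Optimal location = (0 + 20)/2 = 10; maximum distance = (20 − 0)/2 = 10.

location 10, max distance 10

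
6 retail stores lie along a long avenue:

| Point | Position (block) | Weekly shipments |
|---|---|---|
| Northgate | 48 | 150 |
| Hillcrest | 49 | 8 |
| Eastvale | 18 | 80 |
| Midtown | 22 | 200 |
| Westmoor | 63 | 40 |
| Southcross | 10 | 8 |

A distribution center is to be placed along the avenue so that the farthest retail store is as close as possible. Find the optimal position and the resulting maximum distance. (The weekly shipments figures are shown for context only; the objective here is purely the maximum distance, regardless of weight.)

The 1-center on a line is the midpoint of the two extreme points: leftmost at 10, rightmost at 63.
Optimal location = (10 + 63)/2 = 36.5; maximum distance = (63 − 10)/2 = 26.5.

location 36.5, max distance 26.5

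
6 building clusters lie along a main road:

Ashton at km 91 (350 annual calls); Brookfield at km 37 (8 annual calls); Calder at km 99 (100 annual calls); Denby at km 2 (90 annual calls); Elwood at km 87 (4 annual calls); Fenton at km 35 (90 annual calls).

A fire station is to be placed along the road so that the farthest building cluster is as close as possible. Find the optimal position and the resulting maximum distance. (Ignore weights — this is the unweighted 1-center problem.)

The 1-center on a line is the midpoint of the two extreme points: leftmost at 2, rightmost at 99.
Optimal location = (2 + 99)/2 = 50.5; maximum distance = (99 − 2)/2 = 48.5.

location 50.5, max distance 48.5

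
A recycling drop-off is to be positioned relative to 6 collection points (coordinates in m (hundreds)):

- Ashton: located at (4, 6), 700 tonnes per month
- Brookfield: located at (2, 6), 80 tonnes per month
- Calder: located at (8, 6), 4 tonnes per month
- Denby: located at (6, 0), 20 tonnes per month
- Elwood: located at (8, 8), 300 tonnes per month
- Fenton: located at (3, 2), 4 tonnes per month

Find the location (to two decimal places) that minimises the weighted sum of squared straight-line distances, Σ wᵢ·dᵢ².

(4.99, 6.42)

The minimiser of Σwᵢ‖p−pᵢ‖² is the weighted centroid p* = (Σwᵢpᵢ)/(Σwᵢ).
Σwᵢ = 1108.
Σwᵢxᵢ = 700·4 + 80·2 + 4·8 + 20·6 + 300·8 + 4·3 = 5524.
Σwᵢyᵢ = 700·6 + 80·6 + 4·6 + 20·0 + 300·8 + 4·2 = 7112.
x* = 5524/1108 = 4.99, y* = 7112/1108 = 6.42.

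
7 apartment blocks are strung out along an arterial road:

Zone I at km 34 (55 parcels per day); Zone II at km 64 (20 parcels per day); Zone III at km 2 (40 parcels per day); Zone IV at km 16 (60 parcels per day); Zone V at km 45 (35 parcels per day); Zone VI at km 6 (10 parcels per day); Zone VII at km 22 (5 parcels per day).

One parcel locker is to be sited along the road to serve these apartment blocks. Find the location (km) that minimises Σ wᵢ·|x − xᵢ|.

x = 22

For a sum of weighted absolute distances on a line, the optimum is the weighted median (not the mean). Total weight W = 225; half-weight = 112.5.
Sort by position and accumulate weight:
  km 2 (Zone III, w=40) → cum 40
  km 6 (Zone VI, w=10) → cum 50
  km 16 (Zone IV, w=60) → cum 110
  km 22 (Zone VII, w=5) → cum 115  ≥ 112.5 → median here
  km 34 (Zone I, w=55) → cum 170
  km 45 (Zone V, w=35) → cum 205
  km 64 (Zone II, w=20) → cum 225
Optimal location: km 22.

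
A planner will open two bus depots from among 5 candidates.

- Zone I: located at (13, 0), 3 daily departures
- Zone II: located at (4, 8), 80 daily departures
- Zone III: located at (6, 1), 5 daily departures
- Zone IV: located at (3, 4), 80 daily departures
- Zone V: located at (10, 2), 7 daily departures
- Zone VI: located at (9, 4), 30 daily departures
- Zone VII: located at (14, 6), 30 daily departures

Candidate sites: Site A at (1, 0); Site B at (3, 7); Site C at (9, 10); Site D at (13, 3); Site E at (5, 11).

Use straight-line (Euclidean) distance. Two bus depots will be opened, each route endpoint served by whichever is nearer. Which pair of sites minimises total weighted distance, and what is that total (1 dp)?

{Site B, Site D}, total 636.4

Evaluate every pair (each demand assigned to the nearer of the two):
  {Site B, Site D}: total = 636.4
  {Site B, Site C}: total = 847.5
  {Site B, Site E}: total = 993.6
  {Site A, Site B}: total = 1007.5
  {Site D, Site E}: total = 1121.5
  {Site A, Site C}: total = 1274.9
  {Site A, Site E}: total = 1287.5
  {Site A, Site D}: total = 1316.5
  {Site C, Site E}: total = 1343.7
  {Site C, Site D}: total = 1395.7
Best pair: {Site B, Site D} with total 636.4.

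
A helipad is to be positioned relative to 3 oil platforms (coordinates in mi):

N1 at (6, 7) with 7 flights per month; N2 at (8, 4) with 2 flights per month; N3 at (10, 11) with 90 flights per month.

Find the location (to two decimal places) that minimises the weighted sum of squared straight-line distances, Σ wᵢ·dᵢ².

(9.68, 10.58)

The minimiser of Σwᵢ‖p−pᵢ‖² is the weighted centroid p* = (Σwᵢpᵢ)/(Σwᵢ).
Σwᵢ = 99.
Σwᵢxᵢ = 7·6 + 2·8 + 90·10 = 958.
Σwᵢyᵢ = 7·7 + 2·4 + 90·11 = 1047.
x* = 958/99 = 9.68, y* = 1047/99 = 10.58.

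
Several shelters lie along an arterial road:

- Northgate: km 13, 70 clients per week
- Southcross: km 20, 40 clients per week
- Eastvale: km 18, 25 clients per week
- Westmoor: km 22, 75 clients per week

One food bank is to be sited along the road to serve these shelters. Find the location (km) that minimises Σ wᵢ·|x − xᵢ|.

For a sum of weighted absolute distances on a line, the optimum is the weighted median (not the mean). Total weight W = 210; half-weight = 105.
Sort by position and accumulate weight:
  km 13 (Northgate, w=70) → cum 70
  km 18 (Eastvale, w=25) → cum 95
  km 20 (Southcross, w=40) → cum 135  ≥ 105 → median here
  km 22 (Westmoor, w=75) → cum 210
Optimal location: km 20.

x = 20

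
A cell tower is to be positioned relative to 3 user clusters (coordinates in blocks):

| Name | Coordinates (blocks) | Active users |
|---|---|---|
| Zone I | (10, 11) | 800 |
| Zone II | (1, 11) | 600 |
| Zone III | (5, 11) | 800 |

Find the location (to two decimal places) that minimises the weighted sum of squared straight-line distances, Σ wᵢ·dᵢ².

(5.73, 11.00)

The minimiser of Σwᵢ‖p−pᵢ‖² is the weighted centroid p* = (Σwᵢpᵢ)/(Σwᵢ).
Σwᵢ = 2200.
Σwᵢxᵢ = 800·10 + 600·1 + 800·5 = 12600.
Σwᵢyᵢ = 800·11 + 600·11 + 800·11 = 24200.
x* = 12600/2200 = 5.73, y* = 24200/2200 = 11.00.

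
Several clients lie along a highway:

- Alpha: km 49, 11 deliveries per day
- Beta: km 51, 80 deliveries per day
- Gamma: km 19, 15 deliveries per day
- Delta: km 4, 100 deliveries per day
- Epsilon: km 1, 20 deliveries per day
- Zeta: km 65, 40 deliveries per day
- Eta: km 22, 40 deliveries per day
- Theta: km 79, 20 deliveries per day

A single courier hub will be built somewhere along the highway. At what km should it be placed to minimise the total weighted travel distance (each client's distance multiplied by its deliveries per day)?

x = 22

For a sum of weighted absolute distances on a line, the optimum is the weighted median (not the mean). Total weight W = 326; half-weight = 163.
Sort by position and accumulate weight:
  km 1 (Epsilon, w=20) → cum 20
  km 4 (Delta, w=100) → cum 120
  km 19 (Gamma, w=15) → cum 135
  km 22 (Eta, w=40) → cum 175  ≥ 163 → median here
  km 49 (Alpha, w=11) → cum 186
  km 51 (Beta, w=80) → cum 266
  km 65 (Zeta, w=40) → cum 306
  km 79 (Theta, w=20) → cum 326
Optimal location: km 22.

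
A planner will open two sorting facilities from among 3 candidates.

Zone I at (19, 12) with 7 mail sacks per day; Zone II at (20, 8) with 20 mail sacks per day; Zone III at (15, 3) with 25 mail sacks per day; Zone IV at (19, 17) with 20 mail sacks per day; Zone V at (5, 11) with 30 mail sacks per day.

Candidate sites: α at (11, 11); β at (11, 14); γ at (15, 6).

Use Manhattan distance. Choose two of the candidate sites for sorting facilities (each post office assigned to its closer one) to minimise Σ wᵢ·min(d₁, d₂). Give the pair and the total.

{α, γ}, total 738

Evaluate every pair (each demand assigned to the nearer of the two):
  {α, γ}: total = 738
  {β, γ}: total = 775
  {α, β}: total = 1003
Best pair: {α, γ} with total 738.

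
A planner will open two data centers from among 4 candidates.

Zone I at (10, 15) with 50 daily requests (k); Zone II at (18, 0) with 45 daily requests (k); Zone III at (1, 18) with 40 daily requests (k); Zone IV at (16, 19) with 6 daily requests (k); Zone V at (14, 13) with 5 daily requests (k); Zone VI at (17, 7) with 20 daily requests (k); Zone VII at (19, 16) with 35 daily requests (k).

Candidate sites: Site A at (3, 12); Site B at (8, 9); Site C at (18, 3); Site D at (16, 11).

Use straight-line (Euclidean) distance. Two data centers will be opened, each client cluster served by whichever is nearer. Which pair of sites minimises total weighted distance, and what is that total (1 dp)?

{Site A, Site C}, total 1450.0

Evaluate every pair (each demand assigned to the nearer of the two):
  {Site A, Site C}: total = 1450.0
  {Site A, Site D}: total = 1465.3
  {Site C, Site D}: total = 1506.4
  {Site B, Site C}: total = 1559.0
  {Site B, Site D}: total = 1624.1
  {Site A, Site B}: total = 1928.3
Best pair: {Site A, Site C} with total 1450.0.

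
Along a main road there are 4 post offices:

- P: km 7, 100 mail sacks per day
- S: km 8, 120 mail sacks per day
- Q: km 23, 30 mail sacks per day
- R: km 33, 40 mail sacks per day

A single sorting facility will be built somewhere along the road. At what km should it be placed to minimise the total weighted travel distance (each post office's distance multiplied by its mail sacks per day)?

For a sum of weighted absolute distances on a line, the optimum is the weighted median (not the mean). Total weight W = 290; half-weight = 145.
Sort by position and accumulate weight:
  km 7 (P, w=100) → cum 100
  km 8 (S, w=120) → cum 220  ≥ 145 → median here
  km 23 (Q, w=30) → cum 250
  km 33 (R, w=40) → cum 290
Optimal location: km 8.

x = 8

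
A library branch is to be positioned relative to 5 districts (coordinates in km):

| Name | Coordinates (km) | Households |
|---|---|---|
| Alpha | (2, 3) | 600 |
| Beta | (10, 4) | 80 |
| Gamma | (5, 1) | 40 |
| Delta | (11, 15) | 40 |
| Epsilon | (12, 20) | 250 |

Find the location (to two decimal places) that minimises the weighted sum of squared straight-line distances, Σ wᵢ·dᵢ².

The minimiser of Σwᵢ‖p−pᵢ‖² is the weighted centroid p* = (Σwᵢpᵢ)/(Σwᵢ).
Σwᵢ = 1010.
Σwᵢxᵢ = 600·2 + 80·10 + 40·5 + 40·11 + 250·12 = 5640.
Σwᵢyᵢ = 600·3 + 80·4 + 40·1 + 40·15 + 250·20 = 7760.
x* = 5640/1010 = 5.58, y* = 7760/1010 = 7.68.

(5.58, 7.68)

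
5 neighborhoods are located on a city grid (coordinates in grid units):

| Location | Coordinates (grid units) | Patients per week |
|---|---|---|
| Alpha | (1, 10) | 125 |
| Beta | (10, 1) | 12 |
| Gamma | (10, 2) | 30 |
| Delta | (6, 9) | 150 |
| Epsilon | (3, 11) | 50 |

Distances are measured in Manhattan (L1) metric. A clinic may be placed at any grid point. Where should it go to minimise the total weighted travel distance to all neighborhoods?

(6, 9)

Manhattan distance separates: Σwᵢ(|x−xᵢ|+|y−yᵢ|) = Σwᵢ|x−xᵢ| + Σwᵢ|y−yᵢ|, so x and y are optimised independently as 1-D weighted medians.
Total weight W = 367; half = 183.5.
x-coordinate, sorted with cumulative weight:
  x=1 (Alpha, w=125) cum 125
  x=3 (Epsilon, w=50) cum 175
  x=6 (Delta, w=150) cum 325  ← median
  x=10 (Beta, w=12) cum 337
  x=10 (Gamma, w=30) cum 367
⇒ x* = 6
y-coordinate, sorted with cumulative weight:
  y=1 (Beta, w=12) cum 12
  y=2 (Gamma, w=30) cum 42
  y=9 (Delta, w=150) cum 192  ← median
  y=10 (Alpha, w=125) cum 317
  y=11 (Epsilon, w=50) cum 367
⇒ y* = 9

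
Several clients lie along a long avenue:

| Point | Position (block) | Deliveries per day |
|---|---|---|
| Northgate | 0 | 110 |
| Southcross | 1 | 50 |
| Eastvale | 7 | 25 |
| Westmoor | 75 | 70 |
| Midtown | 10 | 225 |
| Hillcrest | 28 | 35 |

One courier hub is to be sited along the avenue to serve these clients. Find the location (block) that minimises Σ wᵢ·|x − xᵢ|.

For a sum of weighted absolute distances on a line, the optimum is the weighted median (not the mean). Total weight W = 515; half-weight = 257.5.
Sort by position and accumulate weight:
  block 0 (Northgate, w=110) → cum 110
  block 1 (Southcross, w=50) → cum 160
  block 7 (Eastvale, w=25) → cum 185
  block 10 (Midtown, w=225) → cum 410  ≥ 257.5 → median here
  block 28 (Hillcrest, w=35) → cum 445
  block 75 (Westmoor, w=70) → cum 515
Optimal location: block 10.

x = 10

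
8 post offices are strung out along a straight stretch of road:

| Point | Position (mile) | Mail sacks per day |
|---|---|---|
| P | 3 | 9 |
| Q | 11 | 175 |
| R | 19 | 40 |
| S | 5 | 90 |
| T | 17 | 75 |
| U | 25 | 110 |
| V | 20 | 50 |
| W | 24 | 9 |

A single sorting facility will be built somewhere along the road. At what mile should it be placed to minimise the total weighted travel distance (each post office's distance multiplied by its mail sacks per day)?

For a sum of weighted absolute distances on a line, the optimum is the weighted median (not the mean). Total weight W = 558; half-weight = 279.
Sort by position and accumulate weight:
  mile 3 (P, w=9) → cum 9
  mile 5 (S, w=90) → cum 99
  mile 11 (Q, w=175) → cum 274
  mile 17 (T, w=75) → cum 349  ≥ 279 → median here
  mile 19 (R, w=40) → cum 389
  mile 20 (V, w=50) → cum 439
  mile 24 (W, w=9) → cum 448
  mile 25 (U, w=110) → cum 558
Optimal location: mile 17.

x = 17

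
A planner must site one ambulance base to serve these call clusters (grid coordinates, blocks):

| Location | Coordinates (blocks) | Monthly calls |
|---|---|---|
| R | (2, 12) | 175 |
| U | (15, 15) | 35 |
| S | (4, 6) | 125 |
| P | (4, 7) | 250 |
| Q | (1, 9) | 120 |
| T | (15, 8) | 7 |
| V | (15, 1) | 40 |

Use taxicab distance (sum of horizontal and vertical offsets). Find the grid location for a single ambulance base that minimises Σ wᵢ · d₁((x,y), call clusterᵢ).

(4, 7)

Manhattan distance separates: Σwᵢ(|x−xᵢ|+|y−yᵢ|) = Σwᵢ|x−xᵢ| + Σwᵢ|y−yᵢ|, so x and y are optimised independently as 1-D weighted medians.
Total weight W = 752; half = 376.
x-coordinate, sorted with cumulative weight:
  x=1 (Q, w=120) cum 120
  x=2 (R, w=175) cum 295
  x=4 (S, w=125) cum 420  ← median
  x=4 (P, w=250) cum 670
  x=15 (U, w=35) cum 705
  x=15 (T, w=7) cum 712
  x=15 (V, w=40) cum 752
⇒ x* = 4
y-coordinate, sorted with cumulative weight:
  y=1 (V, w=40) cum 40
  y=6 (S, w=125) cum 165
  y=7 (P, w=250) cum 415  ← median
  y=8 (T, w=7) cum 422
  y=9 (Q, w=120) cum 542
  y=12 (R, w=175) cum 717
  y=15 (U, w=35) cum 752
⇒ y* = 7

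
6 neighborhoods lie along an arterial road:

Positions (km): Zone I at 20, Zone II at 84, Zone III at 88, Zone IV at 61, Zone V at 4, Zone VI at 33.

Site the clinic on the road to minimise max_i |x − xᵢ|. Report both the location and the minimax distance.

The 1-center on a line is the midpoint of the two extreme points: leftmost at 4, rightmost at 88.
Optimal location = (4 + 88)/2 = 46; maximum distance = (88 − 4)/2 = 42.

location 46, max distance 42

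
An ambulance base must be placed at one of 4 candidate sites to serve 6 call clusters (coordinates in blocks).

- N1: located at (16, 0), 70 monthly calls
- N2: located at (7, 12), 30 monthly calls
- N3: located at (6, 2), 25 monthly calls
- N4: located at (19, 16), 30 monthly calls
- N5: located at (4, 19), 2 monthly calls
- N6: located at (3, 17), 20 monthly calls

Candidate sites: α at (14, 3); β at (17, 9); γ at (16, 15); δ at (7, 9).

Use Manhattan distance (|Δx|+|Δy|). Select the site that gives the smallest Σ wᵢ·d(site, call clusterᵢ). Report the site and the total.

Total weighted distance at each candidate:
  α (14, 3): total = 2147
  β (17, 9): total = 2296
  γ (16, 15): total = 2437
  δ (7, 9): total = 2386
Minimum is at α with total 2147 blocks.

α, total 2147 blocks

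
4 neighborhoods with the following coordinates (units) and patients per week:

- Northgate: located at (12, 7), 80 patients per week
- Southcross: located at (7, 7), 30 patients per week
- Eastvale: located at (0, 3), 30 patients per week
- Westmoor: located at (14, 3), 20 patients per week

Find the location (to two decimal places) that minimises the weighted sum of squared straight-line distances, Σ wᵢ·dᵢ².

The minimiser of Σwᵢ‖p−pᵢ‖² is the weighted centroid p* = (Σwᵢpᵢ)/(Σwᵢ).
Σwᵢ = 160.
Σwᵢxᵢ = 80·12 + 30·7 + 30·0 + 20·14 = 1450.
Σwᵢyᵢ = 80·7 + 30·7 + 30·3 + 20·3 = 920.
x* = 1450/160 = 9.06, y* = 920/160 = 5.75.

(9.06, 5.75)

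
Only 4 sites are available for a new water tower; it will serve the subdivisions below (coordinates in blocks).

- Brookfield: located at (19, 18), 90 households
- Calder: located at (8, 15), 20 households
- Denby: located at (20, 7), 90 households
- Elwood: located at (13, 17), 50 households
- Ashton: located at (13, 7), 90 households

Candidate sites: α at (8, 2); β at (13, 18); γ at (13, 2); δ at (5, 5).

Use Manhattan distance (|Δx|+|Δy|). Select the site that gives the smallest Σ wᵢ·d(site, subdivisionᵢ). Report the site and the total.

Total weighted distance at each candidate:
  α (8, 2): total = 6120
  β (13, 18): total = 3360
  γ (13, 2): total = 4620
  δ (5, 5): total = 6120
Minimum is at β with total 3360 blocks.

β, total 3360 blocks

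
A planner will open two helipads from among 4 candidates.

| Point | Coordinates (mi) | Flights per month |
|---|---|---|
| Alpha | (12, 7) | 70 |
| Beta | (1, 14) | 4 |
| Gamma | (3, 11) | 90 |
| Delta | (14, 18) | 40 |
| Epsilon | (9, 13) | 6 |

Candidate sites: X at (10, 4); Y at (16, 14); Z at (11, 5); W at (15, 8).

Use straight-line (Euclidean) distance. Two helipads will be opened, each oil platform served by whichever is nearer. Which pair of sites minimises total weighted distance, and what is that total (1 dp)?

Evaluate every pair (each demand assigned to the nearer of the two):
  {Y, Z}: total = 1331.7
  {X, Y}: total = 1418.5
  {Z, W}: total = 1559.2
  {X, W}: total = 1615.0
  {Y, W}: total = 1615.9
  {X, Z}: total = 1684.4
Best pair: {Y, Z} with total 1331.7.

{Y, Z}, total 1331.7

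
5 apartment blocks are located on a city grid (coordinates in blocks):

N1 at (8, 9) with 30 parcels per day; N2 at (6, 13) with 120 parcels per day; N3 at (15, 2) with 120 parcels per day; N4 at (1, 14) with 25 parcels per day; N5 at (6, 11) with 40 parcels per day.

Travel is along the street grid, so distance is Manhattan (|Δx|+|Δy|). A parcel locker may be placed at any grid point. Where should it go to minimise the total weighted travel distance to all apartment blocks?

Manhattan distance separates: Σwᵢ(|x−xᵢ|+|y−yᵢ|) = Σwᵢ|x−xᵢ| + Σwᵢ|y−yᵢ|, so x and y are optimised independently as 1-D weighted medians.
Total weight W = 335; half = 167.5.
x-coordinate, sorted with cumulative weight:
  x=1 (N4, w=25) cum 25
  x=6 (N2, w=120) cum 145
  x=6 (N5, w=40) cum 185  ← median
  x=8 (N1, w=30) cum 215
  x=15 (N3, w=120) cum 335
⇒ x* = 6
y-coordinate, sorted with cumulative weight:
  y=2 (N3, w=120) cum 120
  y=9 (N1, w=30) cum 150
  y=11 (N5, w=40) cum 190  ← median
  y=13 (N2, w=120) cum 310
  y=14 (N4, w=25) cum 335
⇒ y* = 11

(6, 11)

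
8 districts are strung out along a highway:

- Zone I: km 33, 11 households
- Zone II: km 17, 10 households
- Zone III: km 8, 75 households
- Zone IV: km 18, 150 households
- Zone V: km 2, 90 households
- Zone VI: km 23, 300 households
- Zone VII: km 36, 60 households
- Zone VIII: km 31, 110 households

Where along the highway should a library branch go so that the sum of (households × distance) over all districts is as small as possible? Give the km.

For a sum of weighted absolute distances on a line, the optimum is the weighted median (not the mean). Total weight W = 806; half-weight = 403.
Sort by position and accumulate weight:
  km 2 (Zone V, w=90) → cum 90
  km 8 (Zone III, w=75) → cum 165
  km 17 (Zone II, w=10) → cum 175
  km 18 (Zone IV, w=150) → cum 325
  km 23 (Zone VI, w=300) → cum 625  ≥ 403 → median here
  km 31 (Zone VIII, w=110) → cum 735
  km 33 (Zone I, w=11) → cum 746
  km 36 (Zone VII, w=60) → cum 806
Optimal location: km 23.

x = 23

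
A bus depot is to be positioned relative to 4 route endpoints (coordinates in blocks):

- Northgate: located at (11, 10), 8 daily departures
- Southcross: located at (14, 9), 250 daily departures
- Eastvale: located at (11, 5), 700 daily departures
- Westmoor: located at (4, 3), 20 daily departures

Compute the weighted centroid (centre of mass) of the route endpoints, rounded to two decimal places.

The minimiser of Σwᵢ‖p−pᵢ‖² is the weighted centroid p* = (Σwᵢpᵢ)/(Σwᵢ).
Σwᵢ = 978.
Σwᵢxᵢ = 8·11 + 250·14 + 700·11 + 20·4 = 11368.
Σwᵢyᵢ = 8·10 + 250·9 + 700·5 + 20·3 = 5890.
x* = 11368/978 = 11.62, y* = 5890/978 = 6.02.

(11.62, 6.02)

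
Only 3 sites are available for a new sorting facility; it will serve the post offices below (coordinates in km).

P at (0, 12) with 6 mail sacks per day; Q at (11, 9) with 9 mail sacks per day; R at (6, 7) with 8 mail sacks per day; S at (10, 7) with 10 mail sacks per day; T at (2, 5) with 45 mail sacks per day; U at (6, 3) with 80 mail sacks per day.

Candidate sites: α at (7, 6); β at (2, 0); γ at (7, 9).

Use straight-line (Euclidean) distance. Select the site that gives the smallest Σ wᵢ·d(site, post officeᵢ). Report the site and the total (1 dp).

α, total 625.7 km

Total weighted distance at each candidate:
  α (7, 6): total = 625.7
  β (2, 0): total = 983.3
  γ (7, 9): total = 910.4
Minimum is at α with total 625.7 km.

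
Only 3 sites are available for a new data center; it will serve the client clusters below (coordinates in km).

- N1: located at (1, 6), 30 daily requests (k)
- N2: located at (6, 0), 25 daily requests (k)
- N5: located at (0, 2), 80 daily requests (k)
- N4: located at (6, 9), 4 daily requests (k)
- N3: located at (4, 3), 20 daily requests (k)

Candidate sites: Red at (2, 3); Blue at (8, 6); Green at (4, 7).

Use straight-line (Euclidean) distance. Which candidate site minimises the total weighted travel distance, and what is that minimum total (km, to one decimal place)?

Total weighted distance at each candidate:
  Red (2, 3): total = 467.6
  Blue (8, 6): total = 1198.1
  Green (4, 7): total = 880.4
Minimum is at Red with total 467.6 km.

Red, total 467.6 km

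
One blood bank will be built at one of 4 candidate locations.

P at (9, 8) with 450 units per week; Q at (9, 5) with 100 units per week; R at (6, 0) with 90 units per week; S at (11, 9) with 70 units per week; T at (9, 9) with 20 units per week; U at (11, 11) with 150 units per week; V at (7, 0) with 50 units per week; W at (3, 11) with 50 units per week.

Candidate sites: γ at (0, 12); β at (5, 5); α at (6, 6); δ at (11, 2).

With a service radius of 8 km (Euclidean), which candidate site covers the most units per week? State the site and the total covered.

α, covering 980

Coverage radius r = 8 km; a point is covered iff (Δx)²+(Δy)² ≤ 8² = 64.
  γ (0, 12): covers {W} → 50
  β (5, 5): covers {P, Q, R, S, T, V, W} → 830
  α (6, 6): covers {P, Q, R, S, T, U, V, W} → 980
  δ (11, 2): covers {P, Q, R, S, T, V} → 780
Maximum coverage at α: 980 units per week.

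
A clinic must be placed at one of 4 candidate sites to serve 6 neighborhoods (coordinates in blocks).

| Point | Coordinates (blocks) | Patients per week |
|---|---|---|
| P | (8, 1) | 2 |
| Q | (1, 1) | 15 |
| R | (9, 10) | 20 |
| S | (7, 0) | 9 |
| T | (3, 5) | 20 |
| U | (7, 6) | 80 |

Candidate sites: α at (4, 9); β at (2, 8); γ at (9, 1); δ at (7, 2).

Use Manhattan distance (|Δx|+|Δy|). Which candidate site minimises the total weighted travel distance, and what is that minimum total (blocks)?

δ, total 787 blocks

Total weighted distance at each candidate:
  α (4, 9): total = 997
  β (2, 8): total = 1083
  γ (9, 1): total = 1089
  δ (7, 2): total = 787
Minimum is at δ with total 787 blocks.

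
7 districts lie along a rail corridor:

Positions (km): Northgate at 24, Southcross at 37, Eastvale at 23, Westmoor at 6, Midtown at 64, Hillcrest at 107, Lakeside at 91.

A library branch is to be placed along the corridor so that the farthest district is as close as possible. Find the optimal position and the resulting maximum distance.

The 1-center on a line is the midpoint of the two extreme points: leftmost at 6, rightmost at 107.
Optimal location = (6 + 107)/2 = 56.5; maximum distance = (107 − 6)/2 = 50.5.

location 56.5, max distance 50.5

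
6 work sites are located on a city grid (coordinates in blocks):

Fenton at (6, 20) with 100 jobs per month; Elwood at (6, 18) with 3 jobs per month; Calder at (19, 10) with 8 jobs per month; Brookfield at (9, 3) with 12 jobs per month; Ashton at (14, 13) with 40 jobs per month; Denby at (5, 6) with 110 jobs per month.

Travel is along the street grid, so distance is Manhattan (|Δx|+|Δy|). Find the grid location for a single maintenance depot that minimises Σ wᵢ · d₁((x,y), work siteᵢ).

Manhattan distance separates: Σwᵢ(|x−xᵢ|+|y−yᵢ|) = Σwᵢ|x−xᵢ| + Σwᵢ|y−yᵢ|, so x and y are optimised independently as 1-D weighted medians.
Total weight W = 273; half = 136.5.
x-coordinate, sorted with cumulative weight:
  x=5 (Denby, w=110) cum 110
  x=6 (Fenton, w=100) cum 210  ← median
  x=6 (Elwood, w=3) cum 213
  x=9 (Brookfield, w=12) cum 225
  x=14 (Ashton, w=40) cum 265
  x=19 (Calder, w=8) cum 273
⇒ x* = 6
y-coordinate, sorted with cumulative weight:
  y=3 (Brookfield, w=12) cum 12
  y=6 (Denby, w=110) cum 122
  y=10 (Calder, w=8) cum 130
  y=13 (Ashton, w=40) cum 170  ← median
  y=18 (Elwood, w=3) cum 173
  y=20 (Fenton, w=100) cum 273
⇒ y* = 13

(6, 13)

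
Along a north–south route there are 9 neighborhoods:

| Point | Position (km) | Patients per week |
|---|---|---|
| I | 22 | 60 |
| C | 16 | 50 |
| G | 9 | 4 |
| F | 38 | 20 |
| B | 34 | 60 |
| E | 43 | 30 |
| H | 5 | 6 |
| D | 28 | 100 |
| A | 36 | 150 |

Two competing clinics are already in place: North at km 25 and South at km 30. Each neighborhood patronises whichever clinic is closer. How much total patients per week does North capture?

The indifferent point is the midpoint (25+30)/2 = 27.5; neighborhoods left of it (closer to North at 25) go to North, those right go to South.
  H at 5 (w=6) → North
  G at 9 (w=4) → North
  C at 16 (w=50) → North
  I at 22 (w=60) → North
  D at 28 (w=100) → South
  B at 34 (w=60) → South
  A at 36 (w=150) → South
  F at 38 (w=20) → South
  E at 43 (w=30) → South
North captures 120; South captures 360.

120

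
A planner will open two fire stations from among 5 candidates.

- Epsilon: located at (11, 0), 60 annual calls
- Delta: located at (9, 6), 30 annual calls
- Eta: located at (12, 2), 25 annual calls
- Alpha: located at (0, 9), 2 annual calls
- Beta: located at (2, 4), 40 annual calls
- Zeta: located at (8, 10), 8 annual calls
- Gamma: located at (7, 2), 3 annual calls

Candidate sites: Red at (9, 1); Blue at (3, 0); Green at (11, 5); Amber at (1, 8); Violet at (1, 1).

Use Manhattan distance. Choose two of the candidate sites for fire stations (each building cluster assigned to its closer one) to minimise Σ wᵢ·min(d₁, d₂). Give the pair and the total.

{Red, Violet}, total 697

Evaluate every pair (each demand assigned to the nearer of the two):
  {Red, Violet}: total = 697
  {Red, Amber}: total = 715
  {Red, Blue}: total = 743
  {Green, Violet}: total = 753
  {Green, Amber}: total = 779
  {Blue, Green}: total = 796
  {Red, Green}: total = 873
  {Blue, Amber}: total = 1349
  {Blue, Violet}: total = 1431
  {Amber, Violet}: total = 1517
Best pair: {Red, Violet} with total 697.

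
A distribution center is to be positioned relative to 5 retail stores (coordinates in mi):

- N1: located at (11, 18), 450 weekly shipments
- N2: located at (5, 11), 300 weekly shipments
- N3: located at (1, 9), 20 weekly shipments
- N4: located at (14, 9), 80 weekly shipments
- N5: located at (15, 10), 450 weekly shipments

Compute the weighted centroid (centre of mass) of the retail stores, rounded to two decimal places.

(11.03, 12.92)

The minimiser of Σwᵢ‖p−pᵢ‖² is the weighted centroid p* = (Σwᵢpᵢ)/(Σwᵢ).
Σwᵢ = 1300.
Σwᵢxᵢ = 450·11 + 300·5 + 20·1 + 80·14 + 450·15 = 14340.
Σwᵢyᵢ = 450·18 + 300·11 + 20·9 + 80·9 + 450·10 = 16800.
x* = 14340/1300 = 11.03, y* = 16800/1300 = 12.92.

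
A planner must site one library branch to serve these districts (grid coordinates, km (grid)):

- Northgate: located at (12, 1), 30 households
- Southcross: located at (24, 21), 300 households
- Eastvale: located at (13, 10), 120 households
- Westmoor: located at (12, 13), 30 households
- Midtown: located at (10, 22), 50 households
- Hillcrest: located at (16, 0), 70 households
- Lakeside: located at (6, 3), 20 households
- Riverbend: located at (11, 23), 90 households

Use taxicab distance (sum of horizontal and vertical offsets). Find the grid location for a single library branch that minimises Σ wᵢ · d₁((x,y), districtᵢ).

(16, 21)

Manhattan distance separates: Σwᵢ(|x−xᵢ|+|y−yᵢ|) = Σwᵢ|x−xᵢ| + Σwᵢ|y−yᵢ|, so x and y are optimised independently as 1-D weighted medians.
Total weight W = 710; half = 355.
x-coordinate, sorted with cumulative weight:
  x=6 (Lakeside, w=20) cum 20
  x=10 (Midtown, w=50) cum 70
  x=11 (Riverbend, w=90) cum 160
  x=12 (Northgate, w=30) cum 190
  x=12 (Westmoor, w=30) cum 220
  x=13 (Eastvale, w=120) cum 340
  x=16 (Hillcrest, w=70) cum 410  ← median
  x=24 (Southcross, w=300) cum 710
⇒ x* = 16
y-coordinate, sorted with cumulative weight:
  y=0 (Hillcrest, w=70) cum 70
  y=1 (Northgate, w=30) cum 100
  y=3 (Lakeside, w=20) cum 120
  y=10 (Eastvale, w=120) cum 240
  y=13 (Westmoor, w=30) cum 270
  y=21 (Southcross, w=300) cum 570  ← median
  y=22 (Midtown, w=50) cum 620
  y=23 (Riverbend, w=90) cum 710
⇒ y* = 21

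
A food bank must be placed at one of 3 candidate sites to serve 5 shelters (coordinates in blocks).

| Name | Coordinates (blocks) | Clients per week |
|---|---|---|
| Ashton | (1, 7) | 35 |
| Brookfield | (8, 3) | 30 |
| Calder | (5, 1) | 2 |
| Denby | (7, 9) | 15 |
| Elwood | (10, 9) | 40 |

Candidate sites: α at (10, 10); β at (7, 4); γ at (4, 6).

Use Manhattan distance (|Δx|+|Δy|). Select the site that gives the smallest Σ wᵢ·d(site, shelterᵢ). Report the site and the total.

Total weighted distance at each candidate:
  α (10, 10): total = 818
  β (7, 4): total = 780
  γ (4, 6): total = 812
Minimum is at β with total 780 blocks.

β, total 780 blocks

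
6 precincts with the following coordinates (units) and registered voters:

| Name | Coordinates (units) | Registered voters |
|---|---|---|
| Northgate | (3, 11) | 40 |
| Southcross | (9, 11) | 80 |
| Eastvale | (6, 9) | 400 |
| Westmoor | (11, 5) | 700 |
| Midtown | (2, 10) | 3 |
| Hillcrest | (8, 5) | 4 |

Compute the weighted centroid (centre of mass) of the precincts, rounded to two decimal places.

(8.95, 6.90)

The minimiser of Σwᵢ‖p−pᵢ‖² is the weighted centroid p* = (Σwᵢpᵢ)/(Σwᵢ).
Σwᵢ = 1227.
Σwᵢxᵢ = 40·3 + 80·9 + 400·6 + 700·11 + 3·2 + 4·8 = 10978.
Σwᵢyᵢ = 40·11 + 80·11 + 400·9 + 700·5 + 3·10 + 4·5 = 8470.
x* = 10978/1227 = 8.95, y* = 8470/1227 = 6.90.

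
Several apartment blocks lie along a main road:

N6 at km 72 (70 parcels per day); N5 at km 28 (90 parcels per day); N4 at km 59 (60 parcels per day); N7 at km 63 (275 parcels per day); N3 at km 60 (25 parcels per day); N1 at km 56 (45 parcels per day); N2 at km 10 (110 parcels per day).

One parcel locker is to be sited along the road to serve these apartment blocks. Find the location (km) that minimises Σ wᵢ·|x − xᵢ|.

For a sum of weighted absolute distances on a line, the optimum is the weighted median (not the mean). Total weight W = 675; half-weight = 337.5.
Sort by position and accumulate weight:
  km 10 (N2, w=110) → cum 110
  km 28 (N5, w=90) → cum 200
  km 56 (N1, w=45) → cum 245
  km 59 (N4, w=60) → cum 305
  km 60 (N3, w=25) → cum 330
  km 63 (N7, w=275) → cum 605  ≥ 337.5 → median here
  km 72 (N6, w=70) → cum 675
Optimal location: km 63.

x = 63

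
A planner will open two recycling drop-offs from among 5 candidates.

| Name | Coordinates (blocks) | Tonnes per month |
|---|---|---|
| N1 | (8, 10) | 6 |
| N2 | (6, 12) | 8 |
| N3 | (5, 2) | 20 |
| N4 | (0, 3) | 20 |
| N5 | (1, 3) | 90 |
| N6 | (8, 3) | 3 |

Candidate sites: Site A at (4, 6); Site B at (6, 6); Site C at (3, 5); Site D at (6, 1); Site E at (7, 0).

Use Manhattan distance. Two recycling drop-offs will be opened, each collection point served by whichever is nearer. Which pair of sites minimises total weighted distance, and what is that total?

{Site C, Site D}, total 652

Evaluate every pair (each demand assigned to the nearer of the two):
  {Site C, Site D}: total = 652
  {Site B, Site C}: total = 659
  {Site C, Site E}: total = 692
  {Site A, Site C}: total = 693
  {Site A, Site D}: total = 844
  {Site A, Site B}: total = 879
  {Site A, Site E}: total = 884
  {Site B, Site D}: total = 926
  {Site D, Site E}: total = 996
  {Site B, Site E}: total = 1076
Best pair: {Site C, Site D} with total 652.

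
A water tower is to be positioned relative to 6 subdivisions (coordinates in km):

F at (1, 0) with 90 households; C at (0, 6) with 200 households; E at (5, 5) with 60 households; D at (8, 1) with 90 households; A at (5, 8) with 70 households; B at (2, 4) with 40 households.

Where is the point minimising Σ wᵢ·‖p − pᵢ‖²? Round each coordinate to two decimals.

(2.80, 4.20)

The minimiser of Σwᵢ‖p−pᵢ‖² is the weighted centroid p* = (Σwᵢpᵢ)/(Σwᵢ).
Σwᵢ = 550.
Σwᵢxᵢ = 90·1 + 200·0 + 60·5 + 90·8 + 70·5 + 40·2 = 1540.
Σwᵢyᵢ = 90·0 + 200·6 + 60·5 + 90·1 + 70·8 + 40·4 = 2310.
x* = 1540/550 = 2.80, y* = 2310/550 = 4.20.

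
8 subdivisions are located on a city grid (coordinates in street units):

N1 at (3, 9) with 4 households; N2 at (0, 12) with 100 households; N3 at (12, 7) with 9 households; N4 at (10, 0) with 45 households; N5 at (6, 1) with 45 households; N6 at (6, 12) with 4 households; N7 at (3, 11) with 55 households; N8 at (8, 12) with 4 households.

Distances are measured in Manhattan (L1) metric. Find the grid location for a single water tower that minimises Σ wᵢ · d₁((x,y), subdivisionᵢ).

(3, 11)

Manhattan distance separates: Σwᵢ(|x−xᵢ|+|y−yᵢ|) = Σwᵢ|x−xᵢ| + Σwᵢ|y−yᵢ|, so x and y are optimised independently as 1-D weighted medians.
Total weight W = 266; half = 133.
x-coordinate, sorted with cumulative weight:
  x=0 (N2, w=100) cum 100
  x=3 (N1, w=4) cum 104
  x=3 (N7, w=55) cum 159  ← median
  x=6 (N5, w=45) cum 204
  x=6 (N6, w=4) cum 208
  x=8 (N8, w=4) cum 212
  x=10 (N4, w=45) cum 257
  x=12 (N3, w=9) cum 266
⇒ x* = 3
y-coordinate, sorted with cumulative weight:
  y=0 (N4, w=45) cum 45
  y=1 (N5, w=45) cum 90
  y=7 (N3, w=9) cum 99
  y=9 (N1, w=4) cum 103
  y=11 (N7, w=55) cum 158  ← median
  y=12 (N2, w=100) cum 258
  y=12 (N6, w=4) cum 262
  y=12 (N8, w=4) cum 266
⇒ y* = 11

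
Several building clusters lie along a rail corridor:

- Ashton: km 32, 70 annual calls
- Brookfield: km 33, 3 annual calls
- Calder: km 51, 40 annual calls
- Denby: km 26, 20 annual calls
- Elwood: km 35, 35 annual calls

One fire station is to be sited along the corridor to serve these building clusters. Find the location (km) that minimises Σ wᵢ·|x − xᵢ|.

x = 32

For a sum of weighted absolute distances on a line, the optimum is the weighted median (not the mean). Total weight W = 168; half-weight = 84.
Sort by position and accumulate weight:
  km 26 (Denby, w=20) → cum 20
  km 32 (Ashton, w=70) → cum 90  ≥ 84 → median here
  km 33 (Brookfield, w=3) → cum 93
  km 35 (Elwood, w=35) → cum 128
  km 51 (Calder, w=40) → cum 168
Optimal location: km 32.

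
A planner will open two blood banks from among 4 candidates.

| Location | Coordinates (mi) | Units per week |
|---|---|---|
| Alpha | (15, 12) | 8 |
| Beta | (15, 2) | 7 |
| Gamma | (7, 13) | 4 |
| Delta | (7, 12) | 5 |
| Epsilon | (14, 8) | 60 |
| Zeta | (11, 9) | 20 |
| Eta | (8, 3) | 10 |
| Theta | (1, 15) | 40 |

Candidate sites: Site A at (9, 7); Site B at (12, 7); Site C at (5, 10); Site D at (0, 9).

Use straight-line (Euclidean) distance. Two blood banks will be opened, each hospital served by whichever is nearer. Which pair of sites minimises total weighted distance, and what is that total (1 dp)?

Evaluate every pair (each demand assigned to the nearer of the two):
  {Site B, Site C}: total = 607.6
  {Site B, Site D}: total = 632.8
  {Site A, Site C}: total = 805.6
  {Site A, Site B}: total = 812.4
  {Site A, Site D}: total = 816.4
  {Site C, Site D}: total = 1194.1
Best pair: {Site B, Site C} with total 607.6.

{Site B, Site C}, total 607.6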